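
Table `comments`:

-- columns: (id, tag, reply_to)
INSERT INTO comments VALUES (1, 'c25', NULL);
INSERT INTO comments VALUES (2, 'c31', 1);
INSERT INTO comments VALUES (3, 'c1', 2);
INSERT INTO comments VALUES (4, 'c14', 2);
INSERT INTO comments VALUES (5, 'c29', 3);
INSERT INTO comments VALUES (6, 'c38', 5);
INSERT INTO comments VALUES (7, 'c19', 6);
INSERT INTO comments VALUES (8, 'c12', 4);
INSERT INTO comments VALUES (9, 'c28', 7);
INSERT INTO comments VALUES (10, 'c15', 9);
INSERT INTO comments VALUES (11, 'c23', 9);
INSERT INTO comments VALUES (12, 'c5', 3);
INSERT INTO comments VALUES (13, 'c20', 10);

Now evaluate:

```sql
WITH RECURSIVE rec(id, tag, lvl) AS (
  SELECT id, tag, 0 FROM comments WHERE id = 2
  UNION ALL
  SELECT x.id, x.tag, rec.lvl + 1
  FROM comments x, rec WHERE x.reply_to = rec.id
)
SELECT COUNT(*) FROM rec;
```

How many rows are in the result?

Base: id=2 (c31) at lvl 0.
Iteration 1: rows with reply_to in {2} -> c1 (id 3, lvl 1), c14 (id 4, lvl 1).
Iteration 2: rows with reply_to in {3,4} -> c29 (id 5, lvl 2), c12 (id 8, lvl 2), c5 (id 12, lvl 2).
Iteration 3: rows with reply_to in {5,8,12} -> c38 (id 6, lvl 3).
Iteration 4: rows with reply_to in {6} -> c19 (id 7, lvl 4).
Iteration 5: rows with reply_to in {7} -> c28 (id 9, lvl 5).
Iteration 6: rows with reply_to in {9} -> c15 (id 10, lvl 6), c23 (id 11, lvl 6).
Iteration 7: rows with reply_to in {10,11} -> c20 (id 13, lvl 7).
Iteration 8: no rows with reply_to in {13}; recursion stops.
Total rows emitted: 12.

12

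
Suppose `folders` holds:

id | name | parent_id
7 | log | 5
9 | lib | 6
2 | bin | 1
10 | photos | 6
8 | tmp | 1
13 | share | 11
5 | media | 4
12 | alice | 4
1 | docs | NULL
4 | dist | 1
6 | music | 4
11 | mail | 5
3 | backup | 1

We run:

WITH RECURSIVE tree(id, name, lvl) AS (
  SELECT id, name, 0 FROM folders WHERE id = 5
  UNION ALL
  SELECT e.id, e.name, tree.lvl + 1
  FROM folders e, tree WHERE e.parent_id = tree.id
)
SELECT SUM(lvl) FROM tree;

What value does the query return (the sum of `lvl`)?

Base: id=5 (media) at lvl 0.
Iteration 1: rows with parent_id in {5} -> log (id 7, lvl 1), mail (id 11, lvl 1).
Iteration 2: rows with parent_id in {7,11} -> share (id 13, lvl 2).
Iteration 3: no rows with parent_id in {13}; recursion stops.
SUM(lvl) = 0 + 1 + 1 + 2 = 4.

4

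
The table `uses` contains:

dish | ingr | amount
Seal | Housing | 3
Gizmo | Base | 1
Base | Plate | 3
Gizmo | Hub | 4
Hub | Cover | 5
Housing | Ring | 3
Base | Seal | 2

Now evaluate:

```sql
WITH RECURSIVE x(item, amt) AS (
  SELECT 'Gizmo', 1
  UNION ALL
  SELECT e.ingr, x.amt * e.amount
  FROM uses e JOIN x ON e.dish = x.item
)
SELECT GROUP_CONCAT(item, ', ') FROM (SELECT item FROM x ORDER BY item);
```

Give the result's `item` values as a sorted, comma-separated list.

Base, Cover, Gizmo, Housing, Hub, Plate, Ring, Seal

Base: (Gizmo, amt=1).
Iteration 1: components of {Gizmo} -> Base = 1*1 = 1, Hub = 1*4 = 4.
Iteration 2: components of {Base,Hub} -> Cover = 4*5 = 20, Plate = 1*3 = 3, Seal = 1*2 = 2.
Iteration 3: components of {Cover,Plate,Seal} -> Housing = 2*3 = 6.
Iteration 4: components of {Housing} -> Ring = 6*3 = 18.
Iteration 5: no further components; recursion stops.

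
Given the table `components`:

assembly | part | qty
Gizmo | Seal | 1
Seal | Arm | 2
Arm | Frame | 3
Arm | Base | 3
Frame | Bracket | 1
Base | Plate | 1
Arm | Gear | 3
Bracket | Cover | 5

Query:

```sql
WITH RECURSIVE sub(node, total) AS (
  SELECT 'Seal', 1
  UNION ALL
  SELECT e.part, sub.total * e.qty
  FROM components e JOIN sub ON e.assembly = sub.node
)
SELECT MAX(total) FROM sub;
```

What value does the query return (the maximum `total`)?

Base: (Seal, total=1).
Iteration 1: components of {Seal} -> Arm = 1*2 = 2.
Iteration 2: components of {Arm} -> Base = 2*3 = 6, Frame = 2*3 = 6, Gear = 2*3 = 6.
Iteration 3: components of {Base,Frame,Gear} -> Bracket = 6*1 = 6, Plate = 6*1 = 6.
Iteration 4: components of {Bracket,Plate} -> Cover = 6*5 = 30.
Iteration 5: no further components; recursion stops.
total values: 1, 2, 6, 6, 6, 6, 6, 30; the maximum is 30.

30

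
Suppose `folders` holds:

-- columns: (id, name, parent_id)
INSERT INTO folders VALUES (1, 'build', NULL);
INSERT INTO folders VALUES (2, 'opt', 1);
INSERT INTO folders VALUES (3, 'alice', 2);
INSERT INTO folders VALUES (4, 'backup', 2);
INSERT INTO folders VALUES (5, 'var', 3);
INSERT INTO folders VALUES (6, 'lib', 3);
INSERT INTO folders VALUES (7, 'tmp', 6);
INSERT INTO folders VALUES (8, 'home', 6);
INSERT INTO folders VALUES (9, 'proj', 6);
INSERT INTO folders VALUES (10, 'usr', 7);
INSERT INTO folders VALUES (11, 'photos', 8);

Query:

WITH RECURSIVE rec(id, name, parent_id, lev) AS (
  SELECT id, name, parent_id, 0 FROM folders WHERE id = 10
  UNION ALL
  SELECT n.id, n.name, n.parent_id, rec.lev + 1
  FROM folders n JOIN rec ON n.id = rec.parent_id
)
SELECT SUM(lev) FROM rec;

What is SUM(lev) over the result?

Base: id=10 (usr), parent_id=7, lev 0.
Iteration 1: join on id=7 -> tmp (id 7, parent_id=6, lev 1).
Iteration 2: join on id=6 -> lib (id 6, parent_id=3, lev 2).
Iteration 3: join on id=3 -> alice (id 3, parent_id=2, lev 3).
Iteration 4: join on id=2 -> opt (id 2, parent_id=1, lev 4).
Iteration 5: join on id=1 -> build (id 1, parent_id=NULL, lev 5).
Iteration 6: parent_id is NULL; no match; recursion stops.
SUM(lev) = 0 + 1 + 2 + 3 + 4 + 5 = 15.

15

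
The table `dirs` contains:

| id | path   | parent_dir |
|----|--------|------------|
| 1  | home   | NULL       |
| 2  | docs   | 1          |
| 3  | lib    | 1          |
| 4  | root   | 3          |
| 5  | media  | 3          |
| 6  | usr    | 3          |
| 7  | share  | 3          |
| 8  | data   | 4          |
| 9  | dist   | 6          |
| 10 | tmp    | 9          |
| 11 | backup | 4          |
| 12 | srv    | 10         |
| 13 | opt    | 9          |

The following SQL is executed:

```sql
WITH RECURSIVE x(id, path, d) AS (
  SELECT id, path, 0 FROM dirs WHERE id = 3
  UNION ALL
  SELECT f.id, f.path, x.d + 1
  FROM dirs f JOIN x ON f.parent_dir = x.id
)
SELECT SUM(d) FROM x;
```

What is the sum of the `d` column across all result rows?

Base: id=3 (lib) at d 0.
Iteration 1: rows with parent_dir in {3} -> root (id 4, d 1), media (id 5, d 1), usr (id 6, d 1), share (id 7, d 1).
Iteration 2: rows with parent_dir in {4,5,6,7} -> data (id 8, d 2), dist (id 9, d 2), backup (id 11, d 2).
Iteration 3: rows with parent_dir in {8,9,11} -> tmp (id 10, d 3), opt (id 13, d 3).
Iteration 4: rows with parent_dir in {10,13} -> srv (id 12, d 4).
Iteration 5: no rows with parent_dir in {12}; recursion stops.
SUM(d) = 0 + 1 + 1 + 1 + 1 + 2 + 2 + 2 + 3 + 3 + 4 = 20.

20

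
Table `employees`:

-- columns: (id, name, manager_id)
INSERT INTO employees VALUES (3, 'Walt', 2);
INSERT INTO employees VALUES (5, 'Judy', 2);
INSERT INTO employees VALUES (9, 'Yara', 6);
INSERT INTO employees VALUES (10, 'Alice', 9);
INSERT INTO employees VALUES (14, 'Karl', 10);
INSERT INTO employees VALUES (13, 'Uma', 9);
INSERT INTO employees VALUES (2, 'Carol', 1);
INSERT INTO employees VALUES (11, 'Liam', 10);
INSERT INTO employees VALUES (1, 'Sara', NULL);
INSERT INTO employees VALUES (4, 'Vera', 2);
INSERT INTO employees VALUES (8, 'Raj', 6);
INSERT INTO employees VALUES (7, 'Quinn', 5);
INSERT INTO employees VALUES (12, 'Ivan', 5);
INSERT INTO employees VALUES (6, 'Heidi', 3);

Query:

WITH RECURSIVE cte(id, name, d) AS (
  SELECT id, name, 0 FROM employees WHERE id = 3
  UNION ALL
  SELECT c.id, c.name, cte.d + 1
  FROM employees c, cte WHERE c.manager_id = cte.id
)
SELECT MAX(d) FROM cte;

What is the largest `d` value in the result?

Base: id=3 (Walt) at d 0.
Iteration 1: rows with manager_id in {3} -> Heidi (id 6, d 1).
Iteration 2: rows with manager_id in {6} -> Raj (id 8, d 2), Yara (id 9, d 2).
Iteration 3: rows with manager_id in {8,9} -> Alice (id 10, d 3), Uma (id 13, d 3).
Iteration 4: rows with manager_id in {10,13} -> Liam (id 11, d 4), Karl (id 14, d 4).
Iteration 5: no rows with manager_id in {11,14}; recursion stops.
d values: 0, 1, 2, 2, 3, 3, 4, 4; the maximum is 4.

4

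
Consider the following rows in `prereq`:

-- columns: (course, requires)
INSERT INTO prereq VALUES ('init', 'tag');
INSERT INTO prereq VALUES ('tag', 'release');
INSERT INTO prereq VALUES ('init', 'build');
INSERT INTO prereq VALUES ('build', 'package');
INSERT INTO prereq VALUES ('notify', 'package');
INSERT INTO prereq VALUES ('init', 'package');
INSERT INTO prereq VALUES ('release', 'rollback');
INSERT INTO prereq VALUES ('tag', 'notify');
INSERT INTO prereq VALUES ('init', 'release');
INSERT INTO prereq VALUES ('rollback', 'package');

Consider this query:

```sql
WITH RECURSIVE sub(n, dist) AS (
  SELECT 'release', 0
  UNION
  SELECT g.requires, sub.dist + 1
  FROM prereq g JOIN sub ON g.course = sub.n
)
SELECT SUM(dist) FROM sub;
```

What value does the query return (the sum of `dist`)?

Base: (release, dist=0).
Iteration 1: edges from {release} -> (rollback, dist=1).
Iteration 2: edges from {rollback} -> (package, dist=2).
Iteration 3: no outgoing edges from {package}; recursion stops.
SUM(dist) = 0 + 1 + 2 = 3.

3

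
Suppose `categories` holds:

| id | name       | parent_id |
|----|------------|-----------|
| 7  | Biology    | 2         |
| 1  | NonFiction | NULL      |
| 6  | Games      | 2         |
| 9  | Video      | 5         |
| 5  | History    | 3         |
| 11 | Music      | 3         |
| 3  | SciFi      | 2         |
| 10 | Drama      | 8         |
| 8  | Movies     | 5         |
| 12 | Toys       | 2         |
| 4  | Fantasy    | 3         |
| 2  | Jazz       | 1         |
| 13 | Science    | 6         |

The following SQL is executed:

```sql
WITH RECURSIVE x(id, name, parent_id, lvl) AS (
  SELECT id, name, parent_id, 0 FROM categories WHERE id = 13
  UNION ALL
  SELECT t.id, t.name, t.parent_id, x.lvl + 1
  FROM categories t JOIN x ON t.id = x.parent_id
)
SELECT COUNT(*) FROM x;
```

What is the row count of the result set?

4

Base: id=13 (Science), parent_id=6, lvl 0.
Iteration 1: join on id=6 -> Games (id 6, parent_id=2, lvl 1).
Iteration 2: join on id=2 -> Jazz (id 2, parent_id=1, lvl 2).
Iteration 3: join on id=1 -> NonFiction (id 1, parent_id=NULL, lvl 3).
Iteration 4: parent_id is NULL; no match; recursion stops.
Total rows emitted: 4.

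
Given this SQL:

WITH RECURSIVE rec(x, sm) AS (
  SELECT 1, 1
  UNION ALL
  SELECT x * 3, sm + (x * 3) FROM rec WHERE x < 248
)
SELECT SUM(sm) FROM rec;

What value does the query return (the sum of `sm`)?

1636

Base: x=1, sm=1.
Iteration 1: 1 < 248 holds -> x = 1 * 3 = 3, sm = 1 + 3 = 4.
Iteration 2: 3 < 248 holds -> x = 3 * 3 = 9, sm = 4 + 9 = 13.
Iteration 3: 9 < 248 holds -> x = 9 * 3 = 27, sm = 13 + 27 = 40.
Iteration 4: 27 < 248 holds -> x = 27 * 3 = 81, sm = 40 + 81 = 121.
Iteration 5: 81 < 248 holds -> x = 81 * 3 = 243, sm = 121 + 243 = 364.
Iteration 6: 243 < 248 holds -> x = 243 * 3 = 729, sm = 364 + 729 = 1093.
Iteration 7: 729 < 248 fails; recursion stops.
SUM(sm) = 1 + 4 + 13 + 40 + 121 + 364 + 1093 = 1636.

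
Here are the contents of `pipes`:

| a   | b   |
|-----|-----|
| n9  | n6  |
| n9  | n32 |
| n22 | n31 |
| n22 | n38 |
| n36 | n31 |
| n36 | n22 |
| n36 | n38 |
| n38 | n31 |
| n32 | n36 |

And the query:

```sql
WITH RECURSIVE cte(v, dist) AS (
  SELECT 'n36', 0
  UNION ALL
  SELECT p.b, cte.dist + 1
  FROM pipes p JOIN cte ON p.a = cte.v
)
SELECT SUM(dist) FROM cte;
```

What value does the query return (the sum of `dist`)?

Base: (n36, dist=0).
Iteration 1: edges from {n36} -> (n22, dist=1), (n31, dist=1), (n38, dist=1).
Iteration 2: edges from {n22,n31,n38} -> (n31, dist=2) x2, (n38, dist=2). [UNION ALL keeps all 3 new rows, including repeats]
Iteration 3: edges from {n31,n38} -> (n31, dist=3).
Iteration 4: no outgoing edges from {n31}; recursion stops.
SUM(dist) = 0 + 1 + 1 + 1 + 2 + 2 + 2 + 3 = 12.

12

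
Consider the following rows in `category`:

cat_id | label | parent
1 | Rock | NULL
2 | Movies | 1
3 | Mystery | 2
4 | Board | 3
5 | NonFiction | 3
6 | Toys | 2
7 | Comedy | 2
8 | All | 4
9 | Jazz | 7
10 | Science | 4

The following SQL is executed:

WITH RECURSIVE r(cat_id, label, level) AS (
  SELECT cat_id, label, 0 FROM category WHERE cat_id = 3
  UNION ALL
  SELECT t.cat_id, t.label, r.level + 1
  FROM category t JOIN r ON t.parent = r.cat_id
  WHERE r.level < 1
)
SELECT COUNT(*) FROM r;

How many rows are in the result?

3

Base: cat_id=3 (Mystery) at level 0.
Iteration 1: rows with parent in {3} -> Board (id 4, level 1), NonFiction (id 5, level 1).
Iteration 2: level < 1 fails for all current rows; recursion stops.
Total rows emitted: 3.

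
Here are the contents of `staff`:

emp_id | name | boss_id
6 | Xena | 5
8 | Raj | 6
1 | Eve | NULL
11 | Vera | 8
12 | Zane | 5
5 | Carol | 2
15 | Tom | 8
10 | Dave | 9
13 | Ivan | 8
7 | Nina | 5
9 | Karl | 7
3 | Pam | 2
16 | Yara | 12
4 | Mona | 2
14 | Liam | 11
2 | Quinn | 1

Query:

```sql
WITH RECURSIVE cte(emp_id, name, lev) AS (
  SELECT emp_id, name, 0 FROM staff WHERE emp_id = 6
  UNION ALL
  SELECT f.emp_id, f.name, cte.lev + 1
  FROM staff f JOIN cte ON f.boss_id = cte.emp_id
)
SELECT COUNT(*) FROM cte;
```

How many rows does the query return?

6

Base: emp_id=6 (Xena) at lev 0.
Iteration 1: rows with boss_id in {6} -> Raj (id 8, lev 1).
Iteration 2: rows with boss_id in {8} -> Vera (id 11, lev 2), Ivan (id 13, lev 2), Tom (id 15, lev 2).
Iteration 3: rows with boss_id in {11,13,15} -> Liam (id 14, lev 3).
Iteration 4: no rows with boss_id in {14}; recursion stops.
Total rows emitted: 6.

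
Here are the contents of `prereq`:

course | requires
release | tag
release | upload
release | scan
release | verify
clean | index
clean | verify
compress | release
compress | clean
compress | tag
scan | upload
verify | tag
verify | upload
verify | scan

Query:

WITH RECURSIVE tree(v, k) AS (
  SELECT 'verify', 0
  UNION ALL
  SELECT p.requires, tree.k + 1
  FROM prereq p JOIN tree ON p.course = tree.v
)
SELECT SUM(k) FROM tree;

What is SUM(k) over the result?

Base: (verify, k=0).
Iteration 1: edges from {verify} -> (scan, k=1), (tag, k=1), (upload, k=1).
Iteration 2: edges from {scan,tag,upload} -> (upload, k=2).
Iteration 3: no outgoing edges from {upload}; recursion stops.
SUM(k) = 0 + 1 + 1 + 1 + 2 = 5.

5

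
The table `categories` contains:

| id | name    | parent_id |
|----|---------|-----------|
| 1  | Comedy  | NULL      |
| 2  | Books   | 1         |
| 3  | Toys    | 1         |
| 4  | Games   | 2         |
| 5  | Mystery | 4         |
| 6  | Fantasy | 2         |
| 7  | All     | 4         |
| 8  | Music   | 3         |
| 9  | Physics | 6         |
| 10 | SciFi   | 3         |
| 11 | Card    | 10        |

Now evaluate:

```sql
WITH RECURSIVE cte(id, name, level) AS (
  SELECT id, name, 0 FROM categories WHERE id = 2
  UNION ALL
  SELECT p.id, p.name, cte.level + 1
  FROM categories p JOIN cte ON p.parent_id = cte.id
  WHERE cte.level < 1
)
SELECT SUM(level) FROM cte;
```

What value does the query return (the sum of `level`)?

2

Base: id=2 (Books) at level 0.
Iteration 1: rows with parent_id in {2} -> Games (id 4, level 1), Fantasy (id 6, level 1).
Iteration 2: level < 1 fails for all current rows; recursion stops.
SUM(level) = 0 + 1 + 1 = 2.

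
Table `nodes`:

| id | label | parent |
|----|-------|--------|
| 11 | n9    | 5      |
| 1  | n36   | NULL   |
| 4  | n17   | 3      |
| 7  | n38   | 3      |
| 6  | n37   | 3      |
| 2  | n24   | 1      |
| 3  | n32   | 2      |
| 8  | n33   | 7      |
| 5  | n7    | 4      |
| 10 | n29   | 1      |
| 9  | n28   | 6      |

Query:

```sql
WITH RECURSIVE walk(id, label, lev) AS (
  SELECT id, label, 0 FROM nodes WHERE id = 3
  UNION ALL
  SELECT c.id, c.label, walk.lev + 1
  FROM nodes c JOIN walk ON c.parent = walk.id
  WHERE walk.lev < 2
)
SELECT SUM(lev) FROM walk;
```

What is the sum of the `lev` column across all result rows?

9

Base: id=3 (n32) at lev 0.
Iteration 1: rows with parent in {3} -> n17 (id 4, lev 1), n37 (id 6, lev 1), n38 (id 7, lev 1).
Iteration 2: rows with parent in {4,6,7} -> n7 (id 5, lev 2), n33 (id 8, lev 2), n28 (id 9, lev 2).
Iteration 3: lev < 2 fails for all current rows; recursion stops.
SUM(lev) = 0 + 1 + 1 + 1 + 2 + 2 + 2 = 9.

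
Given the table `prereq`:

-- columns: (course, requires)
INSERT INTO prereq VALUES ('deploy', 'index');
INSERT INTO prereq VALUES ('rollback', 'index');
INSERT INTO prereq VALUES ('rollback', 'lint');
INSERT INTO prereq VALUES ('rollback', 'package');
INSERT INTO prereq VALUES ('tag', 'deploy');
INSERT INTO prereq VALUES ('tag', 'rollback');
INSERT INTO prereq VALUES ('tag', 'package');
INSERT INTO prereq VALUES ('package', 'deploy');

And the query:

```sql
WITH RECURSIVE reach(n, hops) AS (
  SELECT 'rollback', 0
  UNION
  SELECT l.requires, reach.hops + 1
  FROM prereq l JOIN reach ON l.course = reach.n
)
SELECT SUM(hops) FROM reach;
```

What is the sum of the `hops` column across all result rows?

Base: (rollback, hops=0).
Iteration 1: edges from {rollback} -> (index, hops=1), (lint, hops=1), (package, hops=1).
Iteration 2: edges from {index,lint,package} -> (deploy, hops=2).
Iteration 3: edges from {deploy} -> (index, hops=3).
Iteration 4: no outgoing edges from {index}; recursion stops.
SUM(hops) = 0 + 1 + 1 + 1 + 2 + 3 = 8.

8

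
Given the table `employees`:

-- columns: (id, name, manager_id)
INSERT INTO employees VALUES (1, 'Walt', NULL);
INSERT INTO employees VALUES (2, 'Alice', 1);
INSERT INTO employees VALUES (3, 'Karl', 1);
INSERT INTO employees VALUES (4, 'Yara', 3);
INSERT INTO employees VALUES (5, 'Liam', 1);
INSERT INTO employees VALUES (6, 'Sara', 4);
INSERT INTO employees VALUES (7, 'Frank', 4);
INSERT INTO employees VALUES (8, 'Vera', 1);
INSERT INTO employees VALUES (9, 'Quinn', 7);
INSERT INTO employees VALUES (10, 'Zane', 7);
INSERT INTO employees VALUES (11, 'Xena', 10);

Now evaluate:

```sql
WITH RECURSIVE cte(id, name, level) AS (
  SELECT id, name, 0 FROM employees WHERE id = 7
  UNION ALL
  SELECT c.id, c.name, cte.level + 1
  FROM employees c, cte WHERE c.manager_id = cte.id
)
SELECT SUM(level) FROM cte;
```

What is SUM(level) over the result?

4

Base: id=7 (Frank) at level 0.
Iteration 1: rows with manager_id in {7} -> Quinn (id 9, level 1), Zane (id 10, level 1).
Iteration 2: rows with manager_id in {9,10} -> Xena (id 11, level 2).
Iteration 3: no rows with manager_id in {11}; recursion stops.
SUM(level) = 0 + 1 + 1 + 2 = 4.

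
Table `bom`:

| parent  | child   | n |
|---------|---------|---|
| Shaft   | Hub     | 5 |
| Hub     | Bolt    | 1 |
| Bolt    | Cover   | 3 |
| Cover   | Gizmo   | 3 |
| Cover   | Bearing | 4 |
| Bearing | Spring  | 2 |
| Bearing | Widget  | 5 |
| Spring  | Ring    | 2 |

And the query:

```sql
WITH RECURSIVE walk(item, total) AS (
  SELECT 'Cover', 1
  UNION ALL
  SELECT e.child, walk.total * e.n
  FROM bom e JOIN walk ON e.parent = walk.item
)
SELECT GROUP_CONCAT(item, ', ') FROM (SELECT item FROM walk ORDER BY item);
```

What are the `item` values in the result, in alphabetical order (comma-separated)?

Bearing, Cover, Gizmo, Ring, Spring, Widget

Base: (Cover, total=1).
Iteration 1: components of {Cover} -> Bearing = 1*4 = 4, Gizmo = 1*3 = 3.
Iteration 2: components of {Bearing,Gizmo} -> Spring = 4*2 = 8, Widget = 4*5 = 20.
Iteration 3: components of {Spring,Widget} -> Ring = 8*2 = 16.
Iteration 4: no further components; recursion stops.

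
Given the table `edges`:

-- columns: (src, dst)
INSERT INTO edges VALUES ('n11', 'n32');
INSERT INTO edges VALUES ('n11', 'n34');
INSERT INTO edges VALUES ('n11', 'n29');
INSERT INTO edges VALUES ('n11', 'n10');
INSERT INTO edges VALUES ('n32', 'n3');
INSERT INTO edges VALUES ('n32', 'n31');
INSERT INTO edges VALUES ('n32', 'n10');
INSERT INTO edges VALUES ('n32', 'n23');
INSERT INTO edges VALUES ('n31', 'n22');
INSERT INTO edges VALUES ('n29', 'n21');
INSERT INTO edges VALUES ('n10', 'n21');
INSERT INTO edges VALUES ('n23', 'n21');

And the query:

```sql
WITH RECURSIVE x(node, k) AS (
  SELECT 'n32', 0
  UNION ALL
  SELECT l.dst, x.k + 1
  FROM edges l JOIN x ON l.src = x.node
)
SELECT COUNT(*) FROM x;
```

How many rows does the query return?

Base: (n32, k=0).
Iteration 1: edges from {n32} -> (n10, k=1), (n23, k=1), (n3, k=1), (n31, k=1).
Iteration 2: edges from {n10,n23,n3,n31} -> (n21, k=2) x2, (n22, k=2). [UNION ALL keeps all 3 new rows, including repeats]
Iteration 3: no outgoing edges from {n21,n22}; recursion stops.
Total rows emitted: 8.

8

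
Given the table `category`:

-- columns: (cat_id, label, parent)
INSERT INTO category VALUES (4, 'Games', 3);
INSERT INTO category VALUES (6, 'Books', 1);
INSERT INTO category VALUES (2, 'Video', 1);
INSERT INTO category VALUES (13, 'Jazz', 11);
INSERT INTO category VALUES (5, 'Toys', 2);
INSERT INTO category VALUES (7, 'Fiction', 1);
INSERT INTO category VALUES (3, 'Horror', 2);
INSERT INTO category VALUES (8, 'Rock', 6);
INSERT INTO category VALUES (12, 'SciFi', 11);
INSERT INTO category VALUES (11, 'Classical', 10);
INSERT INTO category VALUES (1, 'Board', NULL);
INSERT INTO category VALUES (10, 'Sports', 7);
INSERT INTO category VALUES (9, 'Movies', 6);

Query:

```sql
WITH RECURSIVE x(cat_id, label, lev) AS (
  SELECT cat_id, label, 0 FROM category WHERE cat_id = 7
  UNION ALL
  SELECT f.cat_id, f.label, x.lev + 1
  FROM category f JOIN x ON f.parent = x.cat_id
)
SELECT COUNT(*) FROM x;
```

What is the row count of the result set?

5

Base: cat_id=7 (Fiction) at lev 0.
Iteration 1: rows with parent in {7} -> Sports (id 10, lev 1).
Iteration 2: rows with parent in {10} -> Classical (id 11, lev 2).
Iteration 3: rows with parent in {11} -> SciFi (id 12, lev 3), Jazz (id 13, lev 3).
Iteration 4: no rows with parent in {12,13}; recursion stops.
Total rows emitted: 5.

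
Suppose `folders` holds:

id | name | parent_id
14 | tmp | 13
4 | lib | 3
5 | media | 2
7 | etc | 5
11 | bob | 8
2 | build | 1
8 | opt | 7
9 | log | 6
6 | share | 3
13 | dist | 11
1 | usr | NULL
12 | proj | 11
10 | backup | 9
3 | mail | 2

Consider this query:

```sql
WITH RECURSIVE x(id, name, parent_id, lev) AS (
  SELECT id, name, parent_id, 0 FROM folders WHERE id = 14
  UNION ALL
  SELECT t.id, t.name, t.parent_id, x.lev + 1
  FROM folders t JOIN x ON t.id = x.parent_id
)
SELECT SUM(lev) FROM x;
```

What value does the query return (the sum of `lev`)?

Base: id=14 (tmp), parent_id=13, lev 0.
Iteration 1: join on id=13 -> dist (id 13, parent_id=11, lev 1).
Iteration 2: join on id=11 -> bob (id 11, parent_id=8, lev 2).
Iteration 3: join on id=8 -> opt (id 8, parent_id=7, lev 3).
Iteration 4: join on id=7 -> etc (id 7, parent_id=5, lev 4).
Iteration 5: join on id=5 -> media (id 5, parent_id=2, lev 5).
Iteration 6: join on id=2 -> build (id 2, parent_id=1, lev 6).
Iteration 7: join on id=1 -> usr (id 1, parent_id=NULL, lev 7).
Iteration 8: parent_id is NULL; no match; recursion stops.
SUM(lev) = 0 + 1 + 2 + 3 + 4 + 5 + 6 + 7 = 28.

28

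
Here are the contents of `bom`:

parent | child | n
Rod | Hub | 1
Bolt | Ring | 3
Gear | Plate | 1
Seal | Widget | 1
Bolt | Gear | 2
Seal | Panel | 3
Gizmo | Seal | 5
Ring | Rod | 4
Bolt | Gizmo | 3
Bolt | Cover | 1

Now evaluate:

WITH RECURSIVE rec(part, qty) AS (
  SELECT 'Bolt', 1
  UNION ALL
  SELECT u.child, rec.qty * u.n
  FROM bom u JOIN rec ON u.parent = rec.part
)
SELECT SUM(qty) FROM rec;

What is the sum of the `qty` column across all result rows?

Base: (Bolt, qty=1).
Iteration 1: components of {Bolt} -> Cover = 1*1 = 1, Gear = 1*2 = 2, Gizmo = 1*3 = 3, Ring = 1*3 = 3.
Iteration 2: components of {Cover,Gear,Gizmo,Ring} -> Plate = 2*1 = 2, Rod = 3*4 = 12, Seal = 3*5 = 15.
Iteration 3: components of {Plate,Rod,Seal} -> Hub = 12*1 = 12, Panel = 15*3 = 45, Widget = 15*1 = 15.
Iteration 4: no further components; recursion stops.
SUM(qty) = 1 + 1 + 3 + 3 + 2 + 15 + 12 + 2 + 45 + 15 + 12 = 111.

111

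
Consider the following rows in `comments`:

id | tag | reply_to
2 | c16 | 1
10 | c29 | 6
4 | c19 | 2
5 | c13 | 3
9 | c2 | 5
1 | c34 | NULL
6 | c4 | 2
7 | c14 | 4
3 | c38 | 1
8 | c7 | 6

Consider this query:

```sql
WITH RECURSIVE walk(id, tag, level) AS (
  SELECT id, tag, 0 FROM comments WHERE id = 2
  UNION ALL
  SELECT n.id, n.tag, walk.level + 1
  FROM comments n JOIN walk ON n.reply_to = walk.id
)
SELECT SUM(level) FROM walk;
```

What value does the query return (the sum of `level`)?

Base: id=2 (c16) at level 0.
Iteration 1: rows with reply_to in {2} -> c19 (id 4, level 1), c4 (id 6, level 1).
Iteration 2: rows with reply_to in {4,6} -> c14 (id 7, level 2), c7 (id 8, level 2), c29 (id 10, level 2).
Iteration 3: no rows with reply_to in {7,8,10}; recursion stops.
SUM(level) = 0 + 1 + 1 + 2 + 2 + 2 = 8.

8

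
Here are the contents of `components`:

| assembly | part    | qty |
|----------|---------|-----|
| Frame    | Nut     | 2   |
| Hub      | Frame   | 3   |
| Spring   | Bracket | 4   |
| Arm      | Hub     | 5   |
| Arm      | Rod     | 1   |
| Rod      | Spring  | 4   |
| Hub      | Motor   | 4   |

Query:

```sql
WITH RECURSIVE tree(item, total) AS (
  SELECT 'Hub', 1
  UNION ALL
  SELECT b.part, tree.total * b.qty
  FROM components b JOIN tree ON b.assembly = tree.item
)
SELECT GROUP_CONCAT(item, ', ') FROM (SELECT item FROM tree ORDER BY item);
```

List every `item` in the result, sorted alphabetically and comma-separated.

Frame, Hub, Motor, Nut

Base: (Hub, total=1).
Iteration 1: components of {Hub} -> Frame = 1*3 = 3, Motor = 1*4 = 4.
Iteration 2: components of {Frame,Motor} -> Nut = 3*2 = 6.
Iteration 3: no further components; recursion stops.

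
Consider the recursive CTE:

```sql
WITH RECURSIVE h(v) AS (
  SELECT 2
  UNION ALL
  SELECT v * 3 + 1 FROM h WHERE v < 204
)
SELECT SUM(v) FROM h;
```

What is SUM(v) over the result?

907

Base: v=2.
Iteration 1: 2 < 204 holds -> v = 2 * 3 + 1 = 7.
Iteration 2: 7 < 204 holds -> v = 7 * 3 + 1 = 22.
Iteration 3: 22 < 204 holds -> v = 22 * 3 + 1 = 67.
Iteration 4: 67 < 204 holds -> v = 67 * 3 + 1 = 202.
Iteration 5: 202 < 204 holds -> v = 202 * 3 + 1 = 607.
Iteration 6: 607 < 204 fails; recursion stops.
SUM(v) = 2 + 7 + 22 + 67 + 202 + 607 = 907.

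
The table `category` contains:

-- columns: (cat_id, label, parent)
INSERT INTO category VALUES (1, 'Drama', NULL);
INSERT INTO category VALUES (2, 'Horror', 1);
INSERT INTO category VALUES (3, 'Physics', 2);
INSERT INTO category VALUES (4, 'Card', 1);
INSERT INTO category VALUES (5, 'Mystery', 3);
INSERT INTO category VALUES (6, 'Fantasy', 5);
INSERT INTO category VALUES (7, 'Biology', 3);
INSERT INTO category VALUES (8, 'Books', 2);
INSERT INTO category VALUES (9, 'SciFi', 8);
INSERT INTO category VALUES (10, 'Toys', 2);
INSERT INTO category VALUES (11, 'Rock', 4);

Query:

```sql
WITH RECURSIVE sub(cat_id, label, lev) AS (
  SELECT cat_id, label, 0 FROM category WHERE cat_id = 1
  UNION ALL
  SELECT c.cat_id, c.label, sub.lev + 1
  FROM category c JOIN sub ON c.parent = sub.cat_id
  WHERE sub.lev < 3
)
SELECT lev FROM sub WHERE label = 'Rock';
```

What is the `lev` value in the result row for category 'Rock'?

2

Base: cat_id=1 (Drama) at lev 0.
Iteration 1: rows with parent in {1} -> Horror (id 2, lev 1), Card (id 4, lev 1).
Iteration 2: rows with parent in {2,4} -> Physics (id 3, lev 2), Books (id 8, lev 2), Toys (id 10, lev 2), Rock (id 11, lev 2).
Iteration 3: rows with parent in {3,8,10,11} -> Mystery (id 5, lev 3), Biology (id 7, lev 3), SciFi (id 9, lev 3).
Iteration 4: lev < 3 fails for all current rows; recursion stops.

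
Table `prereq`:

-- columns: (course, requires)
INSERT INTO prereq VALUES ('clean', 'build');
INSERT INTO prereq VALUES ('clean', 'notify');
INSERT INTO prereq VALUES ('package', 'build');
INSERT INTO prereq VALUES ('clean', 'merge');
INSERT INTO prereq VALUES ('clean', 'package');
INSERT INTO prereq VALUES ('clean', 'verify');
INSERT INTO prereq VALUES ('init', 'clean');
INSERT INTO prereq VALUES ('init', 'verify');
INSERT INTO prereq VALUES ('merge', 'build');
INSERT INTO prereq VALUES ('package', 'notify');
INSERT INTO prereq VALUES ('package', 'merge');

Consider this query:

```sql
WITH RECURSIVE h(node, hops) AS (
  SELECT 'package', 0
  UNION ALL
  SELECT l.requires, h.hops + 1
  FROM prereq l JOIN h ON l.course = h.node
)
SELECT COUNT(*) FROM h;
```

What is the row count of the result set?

Base: (package, hops=0).
Iteration 1: edges from {package} -> (build, hops=1), (merge, hops=1), (notify, hops=1).
Iteration 2: edges from {build,merge,notify} -> (build, hops=2).
Iteration 3: no outgoing edges from {build}; recursion stops.
Total rows emitted: 5.

5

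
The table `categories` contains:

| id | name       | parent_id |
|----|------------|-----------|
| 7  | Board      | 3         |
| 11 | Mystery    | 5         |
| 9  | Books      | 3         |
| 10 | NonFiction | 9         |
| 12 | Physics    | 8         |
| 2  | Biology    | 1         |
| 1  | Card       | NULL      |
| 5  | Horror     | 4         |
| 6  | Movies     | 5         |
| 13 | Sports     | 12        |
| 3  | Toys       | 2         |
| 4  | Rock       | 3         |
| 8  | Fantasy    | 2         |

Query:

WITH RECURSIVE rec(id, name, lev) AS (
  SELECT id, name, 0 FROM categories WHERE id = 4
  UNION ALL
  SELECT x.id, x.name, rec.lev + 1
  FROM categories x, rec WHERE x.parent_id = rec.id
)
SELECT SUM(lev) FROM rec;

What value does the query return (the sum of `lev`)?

5

Base: id=4 (Rock) at lev 0.
Iteration 1: rows with parent_id in {4} -> Horror (id 5, lev 1).
Iteration 2: rows with parent_id in {5} -> Movies (id 6, lev 2), Mystery (id 11, lev 2).
Iteration 3: no rows with parent_id in {6,11}; recursion stops.
SUM(lev) = 0 + 1 + 2 + 2 = 5.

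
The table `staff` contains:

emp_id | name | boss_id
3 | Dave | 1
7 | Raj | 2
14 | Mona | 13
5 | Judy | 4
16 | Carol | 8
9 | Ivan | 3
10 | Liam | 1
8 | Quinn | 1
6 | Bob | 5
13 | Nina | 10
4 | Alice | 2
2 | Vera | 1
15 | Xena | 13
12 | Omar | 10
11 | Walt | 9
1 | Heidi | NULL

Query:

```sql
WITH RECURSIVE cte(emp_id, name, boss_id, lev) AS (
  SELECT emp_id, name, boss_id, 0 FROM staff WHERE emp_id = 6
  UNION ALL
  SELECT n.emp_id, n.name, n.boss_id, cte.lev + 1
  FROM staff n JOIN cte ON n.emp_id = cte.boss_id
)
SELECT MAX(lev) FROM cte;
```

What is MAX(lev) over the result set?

4

Base: emp_id=6 (Bob), boss_id=5, lev 0.
Iteration 1: join on emp_id=5 -> Judy (id 5, boss_id=4, lev 1).
Iteration 2: join on emp_id=4 -> Alice (id 4, boss_id=2, lev 2).
Iteration 3: join on emp_id=2 -> Vera (id 2, boss_id=1, lev 3).
Iteration 4: join on emp_id=1 -> Heidi (id 1, boss_id=NULL, lev 4).
Iteration 5: boss_id is NULL; no match; recursion stops.
lev values: 0, 1, 2, 3, 4; the maximum is 4.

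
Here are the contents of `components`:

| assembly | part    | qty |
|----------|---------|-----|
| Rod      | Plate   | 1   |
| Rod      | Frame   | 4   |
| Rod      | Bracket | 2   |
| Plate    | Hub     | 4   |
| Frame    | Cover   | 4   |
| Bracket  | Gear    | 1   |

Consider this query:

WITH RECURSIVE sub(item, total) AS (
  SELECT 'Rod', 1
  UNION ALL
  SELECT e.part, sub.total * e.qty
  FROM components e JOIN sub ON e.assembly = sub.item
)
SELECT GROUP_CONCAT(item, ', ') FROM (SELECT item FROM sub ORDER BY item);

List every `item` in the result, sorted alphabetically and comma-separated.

Bracket, Cover, Frame, Gear, Hub, Plate, Rod

Base: (Rod, total=1).
Iteration 1: components of {Rod} -> Bracket = 1*2 = 2, Frame = 1*4 = 4, Plate = 1*1 = 1.
Iteration 2: components of {Bracket,Frame,Plate} -> Cover = 4*4 = 16, Gear = 2*1 = 2, Hub = 1*4 = 4.
Iteration 3: no further components; recursion stops.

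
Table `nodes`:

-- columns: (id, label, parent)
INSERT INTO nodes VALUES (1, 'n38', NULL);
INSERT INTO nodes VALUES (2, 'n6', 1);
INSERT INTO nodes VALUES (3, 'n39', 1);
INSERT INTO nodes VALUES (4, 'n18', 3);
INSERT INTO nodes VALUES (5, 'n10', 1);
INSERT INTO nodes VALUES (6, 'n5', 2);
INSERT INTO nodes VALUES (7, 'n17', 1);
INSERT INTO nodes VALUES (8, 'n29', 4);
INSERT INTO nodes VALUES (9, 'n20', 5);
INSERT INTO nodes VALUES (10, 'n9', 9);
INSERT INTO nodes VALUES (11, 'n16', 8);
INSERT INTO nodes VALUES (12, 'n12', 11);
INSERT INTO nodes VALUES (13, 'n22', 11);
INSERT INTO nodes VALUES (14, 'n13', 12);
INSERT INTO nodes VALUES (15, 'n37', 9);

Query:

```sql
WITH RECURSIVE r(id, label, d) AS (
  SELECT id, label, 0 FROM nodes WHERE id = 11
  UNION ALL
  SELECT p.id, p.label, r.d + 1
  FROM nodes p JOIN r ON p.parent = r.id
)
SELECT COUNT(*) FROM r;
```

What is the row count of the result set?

Base: id=11 (n16) at d 0.
Iteration 1: rows with parent in {11} -> n12 (id 12, d 1), n22 (id 13, d 1).
Iteration 2: rows with parent in {12,13} -> n13 (id 14, d 2).
Iteration 3: no rows with parent in {14}; recursion stops.
Total rows emitted: 4.

4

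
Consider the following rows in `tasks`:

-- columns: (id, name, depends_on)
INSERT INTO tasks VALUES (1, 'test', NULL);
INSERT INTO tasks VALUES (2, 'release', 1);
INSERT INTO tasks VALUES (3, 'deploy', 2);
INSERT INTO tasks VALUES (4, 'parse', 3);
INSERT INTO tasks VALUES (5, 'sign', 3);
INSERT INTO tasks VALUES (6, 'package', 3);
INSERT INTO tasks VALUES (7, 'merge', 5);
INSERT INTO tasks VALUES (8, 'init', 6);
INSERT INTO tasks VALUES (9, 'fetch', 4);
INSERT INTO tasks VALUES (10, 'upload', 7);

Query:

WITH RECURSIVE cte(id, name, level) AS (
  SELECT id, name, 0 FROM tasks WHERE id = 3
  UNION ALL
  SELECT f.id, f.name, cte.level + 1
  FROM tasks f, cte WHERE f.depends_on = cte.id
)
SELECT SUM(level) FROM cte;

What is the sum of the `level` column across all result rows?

Base: id=3 (deploy) at level 0.
Iteration 1: rows with depends_on in {3} -> parse (id 4, level 1), sign (id 5, level 1), package (id 6, level 1).
Iteration 2: rows with depends_on in {4,5,6} -> merge (id 7, level 2), init (id 8, level 2), fetch (id 9, level 2).
Iteration 3: rows with depends_on in {7,8,9} -> upload (id 10, level 3).
Iteration 4: no rows with depends_on in {10}; recursion stops.
SUM(level) = 0 + 1 + 1 + 1 + 2 + 2 + 2 + 3 = 12.

12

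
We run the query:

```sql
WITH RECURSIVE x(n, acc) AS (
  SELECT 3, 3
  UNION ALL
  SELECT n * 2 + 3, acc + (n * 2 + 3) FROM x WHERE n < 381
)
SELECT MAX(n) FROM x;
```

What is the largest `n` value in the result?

Base: n=3, acc=3.
Iteration 1: 3 < 381 holds -> n = 3 * 2 + 3 = 9, acc = 3 + 9 = 12.
Iteration 2: 9 < 381 holds -> n = 9 * 2 + 3 = 21, acc = 12 + 21 = 33.
Iteration 3: 21 < 381 holds -> n = 21 * 2 + 3 = 45, acc = 33 + 45 = 78.
Iteration 4: 45 < 381 holds -> n = 45 * 2 + 3 = 93, acc = 78 + 93 = 171.
Iteration 5: 93 < 381 holds -> n = 93 * 2 + 3 = 189, acc = 171 + 189 = 360.
Iteration 6: 189 < 381 holds -> n = 189 * 2 + 3 = 381, acc = 360 + 381 = 741.
Iteration 7: 381 < 381 fails; recursion stops.
n values: 3, 9, 21, 45, 93, 189, 381; the maximum is 381.

381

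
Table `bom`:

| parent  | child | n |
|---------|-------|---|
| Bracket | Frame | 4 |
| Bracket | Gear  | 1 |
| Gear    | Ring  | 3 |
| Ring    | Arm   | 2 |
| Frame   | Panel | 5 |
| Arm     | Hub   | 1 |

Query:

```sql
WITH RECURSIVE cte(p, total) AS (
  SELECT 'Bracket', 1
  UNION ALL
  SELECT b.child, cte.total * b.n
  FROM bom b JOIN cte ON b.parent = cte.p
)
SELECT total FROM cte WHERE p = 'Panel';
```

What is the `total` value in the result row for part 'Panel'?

20

Base: (Bracket, total=1).
Iteration 1: components of {Bracket} -> Frame = 1*4 = 4, Gear = 1*1 = 1.
Iteration 2: components of {Frame,Gear} -> Panel = 4*5 = 20, Ring = 1*3 = 3.
Iteration 3: components of {Panel,Ring} -> Arm = 3*2 = 6.
Iteration 4: components of {Arm} -> Hub = 6*1 = 6.
Iteration 5: no further components; recursion stops.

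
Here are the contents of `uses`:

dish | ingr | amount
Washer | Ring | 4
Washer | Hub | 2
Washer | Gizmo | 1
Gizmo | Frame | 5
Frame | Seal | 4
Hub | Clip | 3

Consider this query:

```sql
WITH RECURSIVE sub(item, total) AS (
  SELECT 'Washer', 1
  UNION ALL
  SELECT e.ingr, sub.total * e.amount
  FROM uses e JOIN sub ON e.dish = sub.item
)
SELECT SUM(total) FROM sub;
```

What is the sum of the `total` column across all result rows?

39

Base: (Washer, total=1).
Iteration 1: components of {Washer} -> Gizmo = 1*1 = 1, Hub = 1*2 = 2, Ring = 1*4 = 4.
Iteration 2: components of {Gizmo,Hub,Ring} -> Clip = 2*3 = 6, Frame = 1*5 = 5.
Iteration 3: components of {Clip,Frame} -> Seal = 5*4 = 20.
Iteration 4: no further components; recursion stops.
SUM(total) = 1 + 4 + 2 + 1 + 6 + 5 + 20 = 39.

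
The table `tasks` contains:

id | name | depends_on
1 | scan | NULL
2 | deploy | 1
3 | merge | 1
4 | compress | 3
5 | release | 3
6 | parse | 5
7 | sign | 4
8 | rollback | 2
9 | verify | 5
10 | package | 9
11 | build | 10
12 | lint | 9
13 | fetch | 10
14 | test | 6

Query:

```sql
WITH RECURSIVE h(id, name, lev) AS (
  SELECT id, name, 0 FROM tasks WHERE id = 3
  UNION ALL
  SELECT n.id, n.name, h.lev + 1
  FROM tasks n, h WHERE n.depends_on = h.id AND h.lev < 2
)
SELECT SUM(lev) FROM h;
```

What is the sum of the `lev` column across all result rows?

Base: id=3 (merge) at lev 0.
Iteration 1: rows with depends_on in {3} -> compress (id 4, lev 1), release (id 5, lev 1).
Iteration 2: rows with depends_on in {4,5} -> parse (id 6, lev 2), sign (id 7, lev 2), verify (id 9, lev 2).
Iteration 3: lev < 2 fails for all current rows; recursion stops.
SUM(lev) = 0 + 1 + 1 + 2 + 2 + 2 = 8.

8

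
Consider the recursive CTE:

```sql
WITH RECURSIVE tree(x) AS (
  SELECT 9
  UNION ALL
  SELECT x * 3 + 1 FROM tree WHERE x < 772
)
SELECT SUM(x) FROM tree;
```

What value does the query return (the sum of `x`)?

3455

Base: x=9.
Iteration 1: 9 < 772 holds -> x = 9 * 3 + 1 = 28.
Iteration 2: 28 < 772 holds -> x = 28 * 3 + 1 = 85.
Iteration 3: 85 < 772 holds -> x = 85 * 3 + 1 = 256.
Iteration 4: 256 < 772 holds -> x = 256 * 3 + 1 = 769.
Iteration 5: 769 < 772 holds -> x = 769 * 3 + 1 = 2308.
Iteration 6: 2308 < 772 fails; recursion stops.
SUM(x) = 9 + 28 + 85 + 256 + 769 + 2308 = 3455.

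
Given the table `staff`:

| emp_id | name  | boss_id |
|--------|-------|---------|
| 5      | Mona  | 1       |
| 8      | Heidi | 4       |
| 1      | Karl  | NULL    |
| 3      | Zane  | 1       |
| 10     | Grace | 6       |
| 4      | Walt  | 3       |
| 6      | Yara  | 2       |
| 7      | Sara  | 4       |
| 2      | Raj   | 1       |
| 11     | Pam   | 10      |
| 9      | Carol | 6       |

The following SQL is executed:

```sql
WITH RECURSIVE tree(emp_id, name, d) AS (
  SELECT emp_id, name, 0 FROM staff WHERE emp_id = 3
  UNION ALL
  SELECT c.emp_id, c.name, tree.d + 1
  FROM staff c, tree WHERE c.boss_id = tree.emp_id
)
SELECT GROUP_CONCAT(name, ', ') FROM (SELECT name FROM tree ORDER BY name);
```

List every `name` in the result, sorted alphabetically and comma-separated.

Base: emp_id=3 (Zane) at d 0.
Iteration 1: rows with boss_id in {3} -> Walt (id 4, d 1).
Iteration 2: rows with boss_id in {4} -> Sara (id 7, d 2), Heidi (id 8, d 2).
Iteration 3: no rows with boss_id in {7,8}; recursion stops.

Heidi, Sara, Walt, Zane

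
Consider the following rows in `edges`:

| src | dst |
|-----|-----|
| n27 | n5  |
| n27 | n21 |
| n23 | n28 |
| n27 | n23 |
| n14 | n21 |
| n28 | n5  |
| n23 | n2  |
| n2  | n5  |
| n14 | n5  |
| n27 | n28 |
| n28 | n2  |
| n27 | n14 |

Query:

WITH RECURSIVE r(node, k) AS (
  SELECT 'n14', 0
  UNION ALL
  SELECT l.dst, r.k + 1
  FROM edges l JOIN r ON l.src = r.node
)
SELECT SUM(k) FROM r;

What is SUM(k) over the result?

Base: (n14, k=0).
Iteration 1: edges from {n14} -> (n21, k=1), (n5, k=1).
Iteration 2: no outgoing edges from {n21,n5}; recursion stops.
SUM(k) = 0 + 1 + 1 = 2.

2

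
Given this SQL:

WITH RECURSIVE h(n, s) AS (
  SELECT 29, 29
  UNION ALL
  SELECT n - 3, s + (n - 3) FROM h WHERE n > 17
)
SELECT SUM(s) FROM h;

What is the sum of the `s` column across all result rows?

Base: n=29, s=29.
Iteration 1: 29 > 17 holds -> n = 29 - 3 = 26, s = 29 + 26 = 55.
Iteration 2: 26 > 17 holds -> n = 26 - 3 = 23, s = 55 + 23 = 78.
Iteration 3: 23 > 17 holds -> n = 23 - 3 = 20, s = 78 + 20 = 98.
Iteration 4: 20 > 17 holds -> n = 20 - 3 = 17, s = 98 + 17 = 115.
Iteration 5: 17 > 17 fails; recursion stops.
SUM(s) = 29 + 55 + 78 + 98 + 115 = 375.

375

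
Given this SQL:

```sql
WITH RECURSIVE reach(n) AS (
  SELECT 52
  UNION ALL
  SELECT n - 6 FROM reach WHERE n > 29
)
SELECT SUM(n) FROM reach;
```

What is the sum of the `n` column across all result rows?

200

Base: n=52.
Iteration 1: 52 > 29 holds -> n = 52 - 6 = 46.
Iteration 2: 46 > 29 holds -> n = 46 - 6 = 40.
Iteration 3: 40 > 29 holds -> n = 40 - 6 = 34.
Iteration 4: 34 > 29 holds -> n = 34 - 6 = 28.
Iteration 5: 28 > 29 fails; recursion stops.
SUM(n) = 52 + 46 + 40 + 34 + 28 = 200.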